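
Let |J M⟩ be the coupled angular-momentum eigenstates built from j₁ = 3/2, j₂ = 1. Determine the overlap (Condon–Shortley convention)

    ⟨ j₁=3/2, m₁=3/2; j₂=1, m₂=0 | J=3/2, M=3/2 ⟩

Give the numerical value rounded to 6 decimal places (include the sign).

√[4·1!2!1!/5! · 3!0!1!1!3!0!] = √(12/5)
  +(−1)^0/∏(0,1,0,1,2,0)! = 1/2  (running 1/2)
⟨..|..⟩ = √(12/5)·(1/2) = +0.774597

+0.774597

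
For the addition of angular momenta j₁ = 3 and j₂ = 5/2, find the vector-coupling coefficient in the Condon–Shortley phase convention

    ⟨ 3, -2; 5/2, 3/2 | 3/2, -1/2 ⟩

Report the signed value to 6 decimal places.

triangle: 4!*2!*1!/8! = 48/40320
(j±m)!: 1!*5!*4!*1!*1!*2! = 5760
prefactor² = (2J+1)*Δ*N² = 192/7
  k=3: −1/(3!*1!*2!*1!*0!*0!) = -1/12
  k=4: +1/(4!*0!*1!*0!*1!*1!) = 1/24
Σ = -1/24  ⇒  CG² = 192/7*(-1/24)² = 1/21
CG = −√(1/21) = -0.218218

-0.218218  (= −√(1/21))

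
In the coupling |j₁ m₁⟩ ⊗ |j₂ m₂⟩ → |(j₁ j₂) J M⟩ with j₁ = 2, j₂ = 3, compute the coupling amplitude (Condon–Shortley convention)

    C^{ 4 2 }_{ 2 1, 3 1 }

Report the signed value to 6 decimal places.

triangle: 1!×3!×5!/10! = 720/3628800
(j±m)!: 3!×1!×4!×2!×6!×2! = 414720
prefactor² = (2J+1)×Δ×N² = 5184/7
  k=0: +1/(0!×1!×1!×4!×2!×1!) = 1/48
  k=1: −1/(1!×0!×0!×3!×3!×2!) = -1/72
Σ = 1/144  ⇒  CG² = 5184/7×1/144² = 1/28
CG = +√(1/28) = +0.188982

+√(1/28) = +0.188982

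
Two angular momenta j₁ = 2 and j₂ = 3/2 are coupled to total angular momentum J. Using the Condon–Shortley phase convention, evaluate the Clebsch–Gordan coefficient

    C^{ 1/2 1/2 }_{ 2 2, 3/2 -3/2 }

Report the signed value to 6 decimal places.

+0.632456

j₁+j₂−J=3  J+j₁−j₂=1  J−j₁+j₂=0  j₁+j₂+J+1=5
(j₁±m₁, j₂±m₂, J±M) = (4,0,0,3,1,0)
P² = 72/5
sum k=0..0:
  [0] +1/6 = 1/6
S = 1/6
C² = P²·S² = 2/5 ; C = +0.632456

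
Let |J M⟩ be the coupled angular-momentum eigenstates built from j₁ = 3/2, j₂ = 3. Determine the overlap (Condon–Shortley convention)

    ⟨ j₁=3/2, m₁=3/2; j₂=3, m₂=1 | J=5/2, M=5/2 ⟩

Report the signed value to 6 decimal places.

triangle: 2!*1!*4!/8! = 48/40320
(j±m)!: 3!*0!*4!*2!*5!*0! = 34560
prefactor² = (2J+1)*Δ*N² = 1728/7
  k=0: +1/(0!*2!*0!*4!*1!*0!) = 1/48
Σ = 1/48  ⇒  CG² = 1728/7*1/48² = 3/28
CG = +√(3/28) = +0.327327

+√(3/28) ≈ +0.327327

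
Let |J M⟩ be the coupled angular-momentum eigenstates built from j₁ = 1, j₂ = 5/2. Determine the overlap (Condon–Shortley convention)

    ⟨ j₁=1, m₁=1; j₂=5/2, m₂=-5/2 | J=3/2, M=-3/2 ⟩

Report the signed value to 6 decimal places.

√[4·2!0!3!/6! · 2!0!0!5!0!3!] = √(96)
  +(−1)^0/∏(0,2,0,0,0,3)! = 1/12  (running 1/12)
⟨..|..⟩ = √(96)·(1/12) = +0.816497

+0.816497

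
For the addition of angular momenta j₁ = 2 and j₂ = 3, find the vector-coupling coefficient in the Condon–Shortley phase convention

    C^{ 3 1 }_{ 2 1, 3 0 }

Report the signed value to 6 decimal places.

triangle: 2!×2!×4!/9! = 96/362880
(j±m)!: 3!×1!×3!×3!×4!×2! = 10368
prefactor² = (2J+1)×Δ×N² = 96/5
  k=0: +1/(0!×2!×1!×3!×1!×1!) = 1/12
  k=1: −1/(1!×1!×0!×2!×2!×2!) = -1/8
Σ = -1/24  ⇒  CG² = 96/5×(-1/24)² = 1/30
CG = −√(1/30) = -0.182574

−√(1/30) = -0.182574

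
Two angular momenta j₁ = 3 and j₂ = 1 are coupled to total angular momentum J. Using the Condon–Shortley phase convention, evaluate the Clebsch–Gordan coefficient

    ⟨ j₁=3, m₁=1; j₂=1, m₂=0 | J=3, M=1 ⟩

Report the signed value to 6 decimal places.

√[7·1!5!1!/8! · 4!2!1!1!4!2!] = √(48)
  +(−1)^0/∏(0,1,2,1,3,0)! = 1/12  (running 1/12)
  +(−1)^1/∏(1,0,1,0,4,1)! = -1/24  (running 1/24)
⟨..|..⟩ = √(48)·(1/24) = +0.288675

+0.288675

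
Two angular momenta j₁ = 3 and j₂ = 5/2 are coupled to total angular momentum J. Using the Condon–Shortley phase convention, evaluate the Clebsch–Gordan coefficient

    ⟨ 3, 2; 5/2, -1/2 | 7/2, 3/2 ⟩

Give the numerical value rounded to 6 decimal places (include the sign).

+√(2/21) = +0.308607

j₁+j₂−J=2  J+j₁−j₂=4  J−j₁+j₂=3  j₁+j₂+J+1=10
(j₁±m₁, j₂±m₂, J±M) = (5,1,2,3,5,2)
P² = 1536/7
sum k=0..1:
  [0] +1/24 = 1/24
  [1] −1/48 = -1/48
S = 1/48
C² = P²·S² = 2/21 ; C = +0.308607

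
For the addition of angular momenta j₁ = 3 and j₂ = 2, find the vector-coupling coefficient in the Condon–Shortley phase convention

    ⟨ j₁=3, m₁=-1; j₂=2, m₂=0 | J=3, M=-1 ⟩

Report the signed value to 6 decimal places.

−√(3/20) = -0.387298

j₁+j₂−J=2  J+j₁−j₂=4  J−j₁+j₂=2  j₁+j₂+J+1=9
(j₁±m₁, j₂±m₂, J±M) = (2,4,2,2,2,4)
P² = 256/15
sum k=0..2:
  [0] +1/96 = 1/96
  [1] −1/6 = -1/6
  [2] +1/16 = 1/16
S = -3/32
C² = P²·S² = 3/20 ; C = -0.387298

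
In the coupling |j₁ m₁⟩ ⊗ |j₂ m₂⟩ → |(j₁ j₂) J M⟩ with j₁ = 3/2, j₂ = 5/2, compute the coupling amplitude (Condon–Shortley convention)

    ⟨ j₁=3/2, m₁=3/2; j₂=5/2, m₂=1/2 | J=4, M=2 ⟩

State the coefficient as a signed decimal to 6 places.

+√(5/14) = +0.597614

√[9·0!3!5!/9! · 3!0!3!2!6!2!] = √(12960/7)
  +(−1)^0/∏(0,0,0,3,3,2)! = 1/72  (running 1/72)
⟨..|..⟩ = √(12960/7)·(1/72) = +0.597614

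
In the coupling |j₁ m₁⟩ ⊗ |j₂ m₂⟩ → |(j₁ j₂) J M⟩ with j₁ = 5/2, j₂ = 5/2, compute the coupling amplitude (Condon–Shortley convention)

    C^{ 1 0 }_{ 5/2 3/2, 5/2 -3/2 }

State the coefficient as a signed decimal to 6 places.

−√(9/70) = -0.358569

triangle: 4!*1!*1!/7! = 24/5040
(j±m)!: 4!*1!*1!*4!*1!*1! = 576
prefactor² = (2J+1)*Δ*N² = 288/35
  k=0: +1/(0!*4!*1!*1!*0!*0!) = 1/24
  k=1: −1/(1!*3!*0!*0!*1!*1!) = -1/6
Σ = -1/8  ⇒  CG² = 288/35*(-1/8)² = 9/70
CG = −√(9/70) = -0.358569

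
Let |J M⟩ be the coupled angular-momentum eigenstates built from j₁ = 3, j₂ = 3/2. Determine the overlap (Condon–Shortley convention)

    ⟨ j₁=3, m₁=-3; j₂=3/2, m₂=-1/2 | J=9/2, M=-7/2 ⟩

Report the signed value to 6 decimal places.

j₁+j₂−J=0  J+j₁−j₂=6  J−j₁+j₂=3  j₁+j₂+J+1=10
(j₁±m₁, j₂±m₂, J±M) = (0,6,1,2,1,8)
P² = 691200
sum k=0..0:
  [0] +1/1440 = 1/1440
S = 1/1440
C² = P²·S² = 1/3 ; C = +0.577350

+√(1/3) ≈ +0.577350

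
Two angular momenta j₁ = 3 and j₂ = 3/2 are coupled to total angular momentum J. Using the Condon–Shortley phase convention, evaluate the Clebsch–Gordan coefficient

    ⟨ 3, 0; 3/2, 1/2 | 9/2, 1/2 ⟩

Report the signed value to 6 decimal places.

+√(10/21) = +0.690066

j₁+j₂−J=0  J+j₁−j₂=6  J−j₁+j₂=3  j₁+j₂+J+1=10
(j₁±m₁, j₂±m₂, J±M) = (3,3,2,1,5,4)
P² = 17280/7
sum k=0..0:
  [0] +1/72 = 1/72
S = 1/72
C² = P²·S² = 10/21 ; C = +0.690066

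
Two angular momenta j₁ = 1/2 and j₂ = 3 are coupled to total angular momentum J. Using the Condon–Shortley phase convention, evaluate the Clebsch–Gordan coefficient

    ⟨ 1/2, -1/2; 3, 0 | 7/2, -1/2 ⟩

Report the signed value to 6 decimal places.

triangle: 0!*1!*6!/8! = 720/40320
(j±m)!: 0!*1!*3!*3!*3!*4! = 5184
prefactor² = (2J+1)*Δ*N² = 5184/7
  k=0: +1/(0!*0!*1!*3!*0!*3!) = 1/36
Σ = 1/36  ⇒  CG² = 5184/7*1/36² = 4/7
CG = +√(4/7) = +0.755929

+√(4/7) ≈ +0.755929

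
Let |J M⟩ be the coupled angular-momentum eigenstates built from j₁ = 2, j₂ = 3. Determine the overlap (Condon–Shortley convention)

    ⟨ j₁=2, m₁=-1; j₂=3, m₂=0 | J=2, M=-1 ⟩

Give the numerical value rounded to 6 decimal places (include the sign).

√[5·3!1!3!/8! · 1!3!3!3!1!3!] = √(81/14)
  +(−1)^2/∏(2,1,1,1,0,2)! = 1/4  (running 1/4)
  +(−1)^3/∏(3,0,0,0,1,3)! = -1/36  (running 2/9)
⟨..|..⟩ = √(81/14)·(2/9) = +0.534522

+0.534522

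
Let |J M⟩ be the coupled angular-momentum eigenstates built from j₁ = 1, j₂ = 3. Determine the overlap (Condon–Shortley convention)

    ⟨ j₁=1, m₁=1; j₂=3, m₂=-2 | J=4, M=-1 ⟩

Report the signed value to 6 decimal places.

+0.327327  (= +√(3/28))

j₁+j₂−J=0  J+j₁−j₂=2  J−j₁+j₂=6  j₁+j₂+J+1=9
(j₁±m₁, j₂±m₂, J±M) = (2,0,1,5,3,5)
P² = 43200/7
sum k=0..0:
  [0] +1/240 = 1/240
S = 1/240
C² = P²·S² = 3/28 ; C = +0.327327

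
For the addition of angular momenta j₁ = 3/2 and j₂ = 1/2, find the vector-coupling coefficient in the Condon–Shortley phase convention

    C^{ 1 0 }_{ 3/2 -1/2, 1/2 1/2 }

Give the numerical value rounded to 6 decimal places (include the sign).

−√(1/2) ≈ -0.707107

j₁+j₂−J=1  J+j₁−j₂=2  J−j₁+j₂=0  j₁+j₂+J+1=4
(j₁±m₁, j₂±m₂, J±M) = (1,2,1,0,1,1)
P² = 1/2
sum k=1..1:
  [1] −1/1 = -1
S = -1
C² = P²·S² = 1/2 ; C = -0.707107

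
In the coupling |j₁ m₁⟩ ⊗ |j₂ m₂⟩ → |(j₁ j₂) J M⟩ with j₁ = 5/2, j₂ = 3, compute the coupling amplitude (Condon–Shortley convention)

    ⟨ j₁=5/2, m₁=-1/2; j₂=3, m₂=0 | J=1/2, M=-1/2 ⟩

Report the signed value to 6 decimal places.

-0.377964

triangle: 5!*0!*1!/7! = 120/5040
(j±m)!: 2!*3!*3!*3!*0!*1! = 432
prefactor² = (2J+1)*Δ*N² = 144/7
  k=3: −1/(3!*2!*0!*0!*0!*1!) = -1/12
Σ = -1/12  ⇒  CG² = 144/7*(-1/12)² = 1/7
CG = −√(1/7) = -0.377964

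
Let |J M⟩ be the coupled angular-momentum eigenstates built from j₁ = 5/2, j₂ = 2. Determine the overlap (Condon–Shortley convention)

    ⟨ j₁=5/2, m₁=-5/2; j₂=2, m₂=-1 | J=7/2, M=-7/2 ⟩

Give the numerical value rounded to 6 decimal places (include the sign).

−√(5/9) = -0.745356

triangle: 1!*4!*3!/9! = 144/362880
(j±m)!: 0!*5!*1!*3!*0!*7! = 3628800
prefactor² = (2J+1)*Δ*N² = 11520
  k=1: −1/(1!*0!*4!*0!*0!*3!) = -1/144
Σ = -1/144  ⇒  CG² = 11520*(-1/144)² = 5/9
CG = −√(5/9) = -0.745356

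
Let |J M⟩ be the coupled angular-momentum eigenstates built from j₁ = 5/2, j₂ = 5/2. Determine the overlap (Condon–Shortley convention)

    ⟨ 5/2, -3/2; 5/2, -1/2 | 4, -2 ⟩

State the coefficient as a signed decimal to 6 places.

triangle: 1!×4!×4!/10! = 576/3628800
(j±m)!: 1!×4!×2!×3!×2!×6! = 414720
prefactor² = (2J+1)×Δ×N² = 20736/35
  k=0: +1/(0!×1!×4!×2!×0!×2!) = 1/96
  k=1: −1/(1!×0!×3!×1!×1!×3!) = -1/36
Σ = -5/288  ⇒  CG² = 20736/35×(-5/288)² = 5/28
CG = −√(5/28) = -0.422577

−√(5/28) = -0.422577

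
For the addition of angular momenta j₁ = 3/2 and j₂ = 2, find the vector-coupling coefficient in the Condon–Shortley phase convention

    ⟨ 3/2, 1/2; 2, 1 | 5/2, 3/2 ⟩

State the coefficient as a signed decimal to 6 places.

-0.169031  (= −√(1/35))

triangle: 1!*2!*3!/7! = 12/5040
(j±m)!: 2!*1!*3!*1!*4!*1! = 288
prefactor² = (2J+1)*Δ*N² = 144/35
  k=0: +1/(0!*1!*1!*3!*1!*0!) = 1/6
  k=1: −1/(1!*0!*0!*2!*2!*1!) = -1/4
Σ = -1/12  ⇒  CG² = 144/35*(-1/12)² = 1/35
CG = −√(1/35) = -0.169031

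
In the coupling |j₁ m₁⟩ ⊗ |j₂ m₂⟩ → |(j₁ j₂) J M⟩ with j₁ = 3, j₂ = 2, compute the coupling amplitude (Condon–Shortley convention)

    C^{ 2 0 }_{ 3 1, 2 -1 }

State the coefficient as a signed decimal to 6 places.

-0.377964  (= −√(1/7))

j₁+j₂−J=3  J+j₁−j₂=3  J−j₁+j₂=1  j₁+j₂+J+1=8
(j₁±m₁, j₂±m₂, J±M) = (4,2,1,3,2,2)
P² = 36/7
sum k=0..1:
  [0] +1/12 = 1/12
  [1] −1/4 = -1/4
S = -1/6
C² = P²·S² = 1/7 ; C = -0.377964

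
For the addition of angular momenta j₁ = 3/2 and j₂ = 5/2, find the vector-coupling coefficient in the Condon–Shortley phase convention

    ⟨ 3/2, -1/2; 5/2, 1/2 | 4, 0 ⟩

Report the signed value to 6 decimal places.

+0.654654

√[9·0!3!5!/9! · 1!2!3!2!4!4!] = √(1728/7)
  +(−1)^0/∏(0,0,2,3,1,2)! = 1/24  (running 1/24)
⟨..|..⟩ = √(1728/7)·(1/24) = +0.654654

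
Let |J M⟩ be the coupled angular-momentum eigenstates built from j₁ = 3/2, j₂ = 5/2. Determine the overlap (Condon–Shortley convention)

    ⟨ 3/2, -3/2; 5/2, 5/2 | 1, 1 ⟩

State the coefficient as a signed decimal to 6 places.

−√(1/2) ≈ -0.707107

triangle: 3!*0!*2!/6! = 12/720
(j±m)!: 0!*3!*5!*0!*2!*0! = 1440
prefactor² = (2J+1)*Δ*N² = 72
  k=3: −1/(3!*0!*0!*2!*0!*0!) = -1/12
Σ = -1/12  ⇒  CG² = 72*(-1/12)² = 1/2
CG = −√(1/2) = -0.707107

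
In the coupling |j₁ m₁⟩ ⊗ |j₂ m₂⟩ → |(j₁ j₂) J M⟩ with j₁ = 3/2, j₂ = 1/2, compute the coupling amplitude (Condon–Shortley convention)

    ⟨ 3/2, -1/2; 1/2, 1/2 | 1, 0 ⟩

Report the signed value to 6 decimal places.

−√(1/2) ≈ -0.707107

√[3·1!2!0!/4! · 1!2!1!0!1!1!] = √(1/2)
  +(−1)^1/∏(1,0,1,0,1,0)! = -1  (running -1)
⟨..|..⟩ = √(1/2)·(-1) = -0.707107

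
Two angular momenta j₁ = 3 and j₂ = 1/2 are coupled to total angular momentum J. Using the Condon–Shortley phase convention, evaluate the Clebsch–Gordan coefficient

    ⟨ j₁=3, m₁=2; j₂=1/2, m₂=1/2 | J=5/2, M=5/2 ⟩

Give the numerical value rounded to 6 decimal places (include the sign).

-0.377964  (= −√(1/7))

√[6·1!5!0!/7! · 5!1!1!0!5!0!] = √(14400/7)
  +(−1)^1/∏(1,0,0,0,5,0)! = -1/120  (running -1/120)
⟨..|..⟩ = √(14400/7)·(-1/120) = -0.377964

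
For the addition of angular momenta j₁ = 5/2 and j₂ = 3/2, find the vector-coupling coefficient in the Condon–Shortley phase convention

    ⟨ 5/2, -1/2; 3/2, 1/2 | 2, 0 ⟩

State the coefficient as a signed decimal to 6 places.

-0.267261

√[5·2!3!1!/7! · 2!3!2!1!2!2!] = √(8/7)
  +(−1)^1/∏(1,1,2,1,1,0)! = -1/2  (running -1/2)
  +(−1)^2/∏(2,0,1,0,2,1)! = 1/4  (running -1/4)
⟨..|..⟩ = √(8/7)·(-1/4) = -0.267261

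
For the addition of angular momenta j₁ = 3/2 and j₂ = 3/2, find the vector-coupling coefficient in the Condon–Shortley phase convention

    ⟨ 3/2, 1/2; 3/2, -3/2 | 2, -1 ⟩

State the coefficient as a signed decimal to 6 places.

√[5·1!2!2!/6! · 2!1!0!3!1!3!] = √(2)
  +(−1)^0/∏(0,1,1,0,1,2)! = 1/2  (running 1/2)
⟨..|..⟩ = √(2)·(1/2) = +0.707107

+0.707107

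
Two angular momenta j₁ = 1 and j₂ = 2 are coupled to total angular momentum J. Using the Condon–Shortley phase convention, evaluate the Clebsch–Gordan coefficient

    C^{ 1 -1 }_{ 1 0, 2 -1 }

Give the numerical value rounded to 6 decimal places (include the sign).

√[3·2!0!2!/5! · 1!1!1!3!0!2!] = √(6/5)
  +(−1)^1/∏(1,1,0,0,0,2)! = -1/2  (running -1/2)
⟨..|..⟩ = √(6/5)·(-1/2) = -0.547723

−√(3/10) = -0.547723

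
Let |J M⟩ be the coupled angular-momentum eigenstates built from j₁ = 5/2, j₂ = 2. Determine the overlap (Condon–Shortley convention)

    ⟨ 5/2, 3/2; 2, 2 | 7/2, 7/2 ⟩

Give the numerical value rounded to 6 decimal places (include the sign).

-0.666667  (= −√(4/9))

√[8·1!4!3!/9! · 4!1!4!0!7!0!] = √(9216)
  +(−1)^1/∏(1,0,0,3,4,0)! = -1/144  (running -1/144)
⟨..|..⟩ = √(9216)·(-1/144) = -0.666667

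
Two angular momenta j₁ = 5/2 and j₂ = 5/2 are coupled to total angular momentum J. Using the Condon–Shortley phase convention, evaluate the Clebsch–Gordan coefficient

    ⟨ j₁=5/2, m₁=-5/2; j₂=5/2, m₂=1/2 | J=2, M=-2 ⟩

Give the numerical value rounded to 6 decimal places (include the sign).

triangle: 3!×2!×2!/8! = 24/40320
(j±m)!: 0!×5!×3!×2!×0!×4! = 34560
prefactor² = (2J+1)×Δ×N² = 720/7
  k=3: −1/(3!×0!×2!×0!×0!×2!) = -1/24
Σ = -1/24  ⇒  CG² = 720/7×(-1/24)² = 5/28
CG = −√(5/28) = -0.422577

−√(5/28) = -0.422577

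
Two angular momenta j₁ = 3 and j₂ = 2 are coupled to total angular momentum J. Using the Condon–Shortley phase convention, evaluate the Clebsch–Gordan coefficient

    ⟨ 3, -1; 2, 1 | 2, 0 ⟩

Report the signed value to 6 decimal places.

√[5·3!3!1!/8! · 2!4!3!1!2!2!] = √(36/7)
  +(−1)^2/∏(2,1,2,1,1,0)! = 1/4  (running 1/4)
  +(−1)^3/∏(3,0,1,0,2,1)! = -1/12  (running 1/6)
⟨..|..⟩ = √(36/7)·(1/6) = +0.377964

+√(1/7) ≈ +0.377964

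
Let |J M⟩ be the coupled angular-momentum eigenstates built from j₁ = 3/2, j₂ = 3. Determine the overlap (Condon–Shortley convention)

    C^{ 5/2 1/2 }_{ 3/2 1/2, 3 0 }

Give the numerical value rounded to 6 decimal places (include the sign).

j₁+j₂−J=2  J+j₁−j₂=1  J−j₁+j₂=4  j₁+j₂+J+1=8
(j₁±m₁, j₂±m₂, J±M) = (2,1,3,3,3,2)
P² = 216/35
sum k=0..1:
  [0] +1/12 = 1/12
  [1] −1/4 = -1/4
S = -1/6
C² = P²·S² = 6/35 ; C = -0.414039

-0.414039  (= −√(6/35))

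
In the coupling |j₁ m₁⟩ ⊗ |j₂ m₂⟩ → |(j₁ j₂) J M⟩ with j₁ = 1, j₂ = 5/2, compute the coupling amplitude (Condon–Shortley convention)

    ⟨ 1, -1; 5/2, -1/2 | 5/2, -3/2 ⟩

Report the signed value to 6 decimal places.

j₁+j₂−J=1  J+j₁−j₂=1  J−j₁+j₂=4  j₁+j₂+J+1=7
(j₁±m₁, j₂±m₂, J±M) = (0,2,2,3,1,4)
P² = 576/35
sum k=1..1:
  [1] −1/6 = -1/6
S = -1/6
C² = P²·S² = 16/35 ; C = -0.676123

-0.676123  (= −√(16/35))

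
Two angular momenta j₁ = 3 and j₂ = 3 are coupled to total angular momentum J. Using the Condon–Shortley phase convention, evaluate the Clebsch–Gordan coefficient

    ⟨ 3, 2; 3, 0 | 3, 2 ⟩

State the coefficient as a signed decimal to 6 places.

−√(1/6) ≈ -0.408248

√[7·3!3!3!/10! · 5!1!3!3!5!1!] = √(216)
  +(−1)^0/∏(0,3,1,3,2,0)! = 1/72  (running 1/72)
  +(−1)^1/∏(1,2,0,2,3,1)! = -1/24  (running -1/36)
⟨..|..⟩ = √(216)·(-1/36) = -0.408248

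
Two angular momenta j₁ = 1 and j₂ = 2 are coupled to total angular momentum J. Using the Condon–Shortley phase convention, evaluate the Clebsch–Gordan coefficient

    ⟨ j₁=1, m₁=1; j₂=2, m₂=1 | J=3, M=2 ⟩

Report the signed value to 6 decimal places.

√[7·0!2!4!/7! · 2!0!3!1!5!1!] = √(96)
  +(−1)^0/∏(0,0,0,3,2,1)! = 1/12  (running 1/12)
⟨..|..⟩ = √(96)·(1/12) = +0.816497

+0.816497  (= +√(2/3))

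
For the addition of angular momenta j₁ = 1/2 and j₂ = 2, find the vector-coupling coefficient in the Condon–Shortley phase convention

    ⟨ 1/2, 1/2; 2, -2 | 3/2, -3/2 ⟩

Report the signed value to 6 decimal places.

+0.894427

j₁+j₂−J=1  J+j₁−j₂=0  J−j₁+j₂=3  j₁+j₂+J+1=5
(j₁±m₁, j₂±m₂, J±M) = (1,0,0,4,0,3)
P² = 144/5
sum k=0..0:
  [0] +1/6 = 1/6
S = 1/6
C² = P²·S² = 4/5 ; C = +0.894427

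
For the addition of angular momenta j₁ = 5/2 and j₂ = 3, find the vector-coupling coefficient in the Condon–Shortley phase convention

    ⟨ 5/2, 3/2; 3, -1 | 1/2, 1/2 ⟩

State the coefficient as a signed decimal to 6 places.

−√(2/21) = -0.308607

j₁+j₂−J=5  J+j₁−j₂=0  J−j₁+j₂=1  j₁+j₂+J+1=7
(j₁±m₁, j₂±m₂, J±M) = (4,1,2,4,1,0)
P² = 384/7
sum k=1..1:
  [1] −1/24 = -1/24
S = -1/24
C² = P²·S² = 2/21 ; C = -0.308607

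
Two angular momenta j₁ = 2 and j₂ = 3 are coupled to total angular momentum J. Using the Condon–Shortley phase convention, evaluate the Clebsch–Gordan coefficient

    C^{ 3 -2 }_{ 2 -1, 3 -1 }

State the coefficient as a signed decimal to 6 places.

triangle: 2!·2!·4!/9! = 96/362880
(j±m)!: 1!·3!·2!·4!·1!·5! = 34560
prefactor² = (2J+1)·Δ·N² = 64
  k=1: −1/(1!·1!·2!·1!·0!·3!) = -1/12
  k=2: +1/(2!·0!·1!·0!·1!·4!) = 1/48
Σ = -1/16  ⇒  CG² = 64·(-1/16)² = 1/4
CG = −√(1/4) = -0.500000

-0.500000  (= −√(1/4))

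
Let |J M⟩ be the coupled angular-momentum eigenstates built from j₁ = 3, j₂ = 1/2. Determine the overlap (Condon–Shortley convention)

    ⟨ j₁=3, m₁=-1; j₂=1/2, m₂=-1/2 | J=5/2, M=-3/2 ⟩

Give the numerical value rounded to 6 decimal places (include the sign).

+0.534522  (= +√(2/7))

√[6·1!5!0!/7! · 2!4!0!1!1!4!] = √(1152/7)
  +(−1)^0/∏(0,1,4,0,1,0)! = 1/24  (running 1/24)
⟨..|..⟩ = √(1152/7)·(1/24) = +0.534522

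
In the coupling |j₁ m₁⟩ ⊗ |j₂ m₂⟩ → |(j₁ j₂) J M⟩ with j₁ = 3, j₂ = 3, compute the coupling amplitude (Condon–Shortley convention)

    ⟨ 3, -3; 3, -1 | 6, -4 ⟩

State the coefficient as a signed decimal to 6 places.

j₁+j₂−J=0  J+j₁−j₂=6  J−j₁+j₂=6  j₁+j₂+J+1=13
(j₁±m₁, j₂±m₂, J±M) = (0,6,2,4,2,10)
P² = 2985984000/11
sum k=0..0:
  [0] +1/34560 = 1/34560
S = 1/34560
C² = P²·S² = 5/22 ; C = +0.476731

+0.476731  (= +√(5/22))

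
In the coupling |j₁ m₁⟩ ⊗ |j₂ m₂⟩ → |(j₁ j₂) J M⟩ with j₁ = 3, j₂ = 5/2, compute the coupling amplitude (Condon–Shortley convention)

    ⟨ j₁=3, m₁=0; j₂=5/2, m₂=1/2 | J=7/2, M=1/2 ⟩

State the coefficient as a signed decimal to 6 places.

-0.436436

triangle: 2!*4!*3!/10! = 288/3628800
(j±m)!: 3!*3!*3!*2!*4!*3! = 62208
prefactor² = (2J+1)*Δ*N² = 6912/175
  k=0: +1/(0!*2!*3!*3!*1!*0!) = 1/72
  k=1: −1/(1!*1!*2!*2!*2!*1!) = -1/8
  k=2: +1/(2!*0!*1!*1!*3!*2!) = 1/24
Σ = -5/72  ⇒  CG² = 6912/175*(-5/72)² = 4/21
CG = −√(4/21) = -0.436436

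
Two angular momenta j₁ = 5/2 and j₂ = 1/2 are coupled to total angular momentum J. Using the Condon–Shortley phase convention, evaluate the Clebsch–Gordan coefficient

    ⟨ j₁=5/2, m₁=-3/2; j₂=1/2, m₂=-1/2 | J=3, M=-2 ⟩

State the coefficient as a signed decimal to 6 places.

+√(5/6) = +0.912871

triangle: 0!×5!×1!/7! = 120/5040
(j±m)!: 1!×4!×0!×1!×1!×5! = 2880
prefactor² = (2J+1)×Δ×N² = 480
  k=0: +1/(0!×0!×4!×0!×1!×1!) = 1/24
Σ = 1/24  ⇒  CG² = 480×1/24² = 5/6
CG = +√(5/6) = +0.912871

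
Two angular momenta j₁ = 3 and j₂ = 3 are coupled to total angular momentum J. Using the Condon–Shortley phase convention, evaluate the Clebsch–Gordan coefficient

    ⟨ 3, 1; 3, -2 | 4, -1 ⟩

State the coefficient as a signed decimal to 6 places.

+√(16/77) ≈ +0.455842

triangle: 2!*4!*4!/11! = 1152/39916800
(j±m)!: 4!*2!*1!*5!*3!*5! = 4147200
prefactor² = (2J+1)*Δ*N² = 82944/77
  k=0: +1/(0!*2!*2!*1!*2!*3!) = 1/48
  k=1: −1/(1!*1!*1!*0!*3!*4!) = -1/144
Σ = 1/72  ⇒  CG² = 82944/77*1/72² = 16/77
CG = +√(16/77) = +0.455842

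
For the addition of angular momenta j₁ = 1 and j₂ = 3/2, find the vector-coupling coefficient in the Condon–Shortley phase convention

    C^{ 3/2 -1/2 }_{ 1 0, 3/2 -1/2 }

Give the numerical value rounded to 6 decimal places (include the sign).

j₁+j₂−J=1  J+j₁−j₂=1  J−j₁+j₂=2  j₁+j₂+J+1=5
(j₁±m₁, j₂±m₂, J±M) = (1,1,1,2,1,2)
P² = 4/15
sum k=0..1:
  [0] +1/1 = 1
  [1] −1/2 = -1/2
S = 1/2
C² = P²·S² = 1/15 ; C = +0.258199

+√(1/15) = +0.258199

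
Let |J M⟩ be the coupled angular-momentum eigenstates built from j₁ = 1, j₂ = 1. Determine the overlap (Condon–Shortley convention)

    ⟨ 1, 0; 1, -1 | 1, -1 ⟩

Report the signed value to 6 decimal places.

√[3·1!1!1!/4! · 1!1!0!2!0!2!] = √(1/2)
  +(−1)^0/∏(0,1,1,0,0,1)! = 1  (running 1)
⟨..|..⟩ = √(1/2)·(1) = +0.707107

+√(1/2) = +0.707107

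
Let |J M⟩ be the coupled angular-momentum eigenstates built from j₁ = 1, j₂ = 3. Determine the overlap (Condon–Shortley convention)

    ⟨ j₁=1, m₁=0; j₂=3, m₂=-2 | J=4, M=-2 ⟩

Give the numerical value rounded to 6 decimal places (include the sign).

j₁+j₂−J=0  J+j₁−j₂=2  J−j₁+j₂=6  j₁+j₂+J+1=9
(j₁±m₁, j₂±m₂, J±M) = (1,1,1,5,2,6)
P² = 43200/7
sum k=0..0:
  [0] +1/120 = 1/120
S = 1/120
C² = P²·S² = 3/7 ; C = +0.654654

+0.654654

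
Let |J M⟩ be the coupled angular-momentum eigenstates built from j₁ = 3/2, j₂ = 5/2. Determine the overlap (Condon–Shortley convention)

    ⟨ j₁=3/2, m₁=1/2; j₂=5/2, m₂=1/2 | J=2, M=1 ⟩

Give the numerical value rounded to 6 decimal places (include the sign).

-0.545545

√[5·2!1!3!/7! · 2!1!3!2!3!1!] = √(12/7)
  +(−1)^0/∏(0,2,1,3,0,0)! = 1/12  (running 1/12)
  +(−1)^1/∏(1,1,0,2,1,1)! = -1/2  (running -5/12)
⟨..|..⟩ = √(12/7)·(-5/12) = -0.545545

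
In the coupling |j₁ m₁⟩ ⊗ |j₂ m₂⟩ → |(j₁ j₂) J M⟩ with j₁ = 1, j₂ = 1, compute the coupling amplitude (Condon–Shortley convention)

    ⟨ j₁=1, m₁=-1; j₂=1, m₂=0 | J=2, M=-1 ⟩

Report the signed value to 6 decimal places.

j₁+j₂−J=0  J+j₁−j₂=2  J−j₁+j₂=2  j₁+j₂+J+1=5
(j₁±m₁, j₂±m₂, J±M) = (0,2,1,1,1,3)
P² = 2
sum k=0..0:
  [0] +1/2 = 1/2
S = 1/2
C² = P²·S² = 1/2 ; C = +0.707107

+√(1/2) ≈ +0.707107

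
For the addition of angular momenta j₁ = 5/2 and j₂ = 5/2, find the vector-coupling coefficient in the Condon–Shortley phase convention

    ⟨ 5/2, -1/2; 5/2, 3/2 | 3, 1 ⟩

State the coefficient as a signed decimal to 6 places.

j₁+j₂−J=2  J+j₁−j₂=3  J−j₁+j₂=3  j₁+j₂+J+1=9
(j₁±m₁, j₂±m₂, J±M) = (2,3,4,1,4,2)
P² = 96/5
sum k=1..2:
  [1] −1/12 = -1/12
  [2] +1/8 = 1/8
S = 1/24
C² = P²·S² = 1/30 ; C = +0.182574

+√(1/30) = +0.182574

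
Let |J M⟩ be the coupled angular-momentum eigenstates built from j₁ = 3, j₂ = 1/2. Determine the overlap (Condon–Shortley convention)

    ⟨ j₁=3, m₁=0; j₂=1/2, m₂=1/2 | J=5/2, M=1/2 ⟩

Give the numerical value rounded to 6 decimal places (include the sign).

-0.654654

triangle: 1!×5!×0!/7! = 120/5040
(j±m)!: 3!×3!×1!×0!×3!×2! = 432
prefactor² = (2J+1)×Δ×N² = 432/7
  k=1: −1/(1!×0!×2!×0!×3!×0!) = -1/12
Σ = -1/12  ⇒  CG² = 432/7×(-1/12)² = 3/7
CG = −√(3/7) = -0.654654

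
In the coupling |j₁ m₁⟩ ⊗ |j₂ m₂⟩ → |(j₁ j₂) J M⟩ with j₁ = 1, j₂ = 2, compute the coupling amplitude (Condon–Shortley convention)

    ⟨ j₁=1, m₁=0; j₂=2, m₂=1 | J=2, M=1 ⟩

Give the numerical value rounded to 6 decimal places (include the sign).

j₁+j₂−J=1  J+j₁−j₂=1  J−j₁+j₂=3  j₁+j₂+J+1=6
(j₁±m₁, j₂±m₂, J±M) = (1,1,3,1,3,1)
P² = 3/2
sum k=0..1:
  [0] +1/6 = 1/6
  [1] −1/2 = -1/2
S = -1/3
C² = P²·S² = 1/6 ; C = -0.408248

−√(1/6) = -0.408248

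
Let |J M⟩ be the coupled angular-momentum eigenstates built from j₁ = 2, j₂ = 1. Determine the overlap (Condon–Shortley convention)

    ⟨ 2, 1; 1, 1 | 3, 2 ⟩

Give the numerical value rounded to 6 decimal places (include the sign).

j₁+j₂−J=0  J+j₁−j₂=4  J−j₁+j₂=2  j₁+j₂+J+1=7
(j₁±m₁, j₂±m₂, J±M) = (3,1,2,0,5,1)
P² = 96
sum k=0..0:
  [0] +1/12 = 1/12
S = 1/12
C² = P²·S² = 2/3 ; C = +0.816497

+0.816497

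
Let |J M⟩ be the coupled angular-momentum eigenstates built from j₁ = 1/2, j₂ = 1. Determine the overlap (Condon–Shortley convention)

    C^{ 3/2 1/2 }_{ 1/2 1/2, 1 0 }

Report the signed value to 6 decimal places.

√[4·0!1!2!/4! · 1!0!1!1!2!1!] = √(2/3)
  +(−1)^0/∏(0,0,0,1,1,1)! = 1  (running 1)
⟨..|..⟩ = √(2/3)·(1) = +0.816497

+0.816497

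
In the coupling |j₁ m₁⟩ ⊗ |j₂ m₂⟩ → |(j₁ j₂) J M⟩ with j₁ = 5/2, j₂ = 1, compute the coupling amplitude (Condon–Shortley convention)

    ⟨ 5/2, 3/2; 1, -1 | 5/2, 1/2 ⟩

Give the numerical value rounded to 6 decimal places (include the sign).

+√(16/35) = +0.676123

√[6·1!4!1!/7! · 4!1!0!2!3!2!] = √(576/35)
  +(−1)^0/∏(0,1,1,0,3,1)! = 1/6  (running 1/6)
⟨..|..⟩ = √(576/35)·(1/6) = +0.676123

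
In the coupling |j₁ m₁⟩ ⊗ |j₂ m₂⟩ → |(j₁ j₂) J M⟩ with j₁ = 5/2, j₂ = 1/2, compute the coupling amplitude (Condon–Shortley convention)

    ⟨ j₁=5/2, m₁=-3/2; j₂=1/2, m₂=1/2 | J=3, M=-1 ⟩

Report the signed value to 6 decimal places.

triangle: 0!·5!·1!/7! = 120/5040
(j±m)!: 1!·4!·1!·0!·2!·4! = 1152
prefactor² = (2J+1)·Δ·N² = 192
  k=0: +1/(0!·0!·4!·1!·1!·0!) = 1/24
Σ = 1/24  ⇒  CG² = 192·1/24² = 1/3
CG = +√(1/3) = +0.577350

+0.577350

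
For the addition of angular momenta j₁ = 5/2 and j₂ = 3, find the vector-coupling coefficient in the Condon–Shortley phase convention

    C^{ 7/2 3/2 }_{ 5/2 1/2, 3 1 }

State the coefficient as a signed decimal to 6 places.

√[8·2!3!4!/10! · 3!2!4!2!5!2!] = √(3072/35)
  +(−1)^0/∏(0,2,2,4,1,0)! = 1/96  (running 1/96)
  +(−1)^1/∏(1,1,1,3,2,1)! = -1/12  (running -7/96)
  +(−1)^2/∏(2,0,0,2,3,2)! = 1/48  (running -5/96)
⟨..|..⟩ = √(3072/35)·(-5/96) = -0.487950

-0.487950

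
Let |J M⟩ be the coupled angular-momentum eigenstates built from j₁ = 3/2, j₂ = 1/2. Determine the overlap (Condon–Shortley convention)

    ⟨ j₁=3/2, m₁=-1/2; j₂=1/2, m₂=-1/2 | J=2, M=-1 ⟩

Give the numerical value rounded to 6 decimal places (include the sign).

triangle: 0!·3!·1!/5! = 6/120
(j±m)!: 1!·2!·0!·1!·1!·3! = 12
prefactor² = (2J+1)·Δ·N² = 3
  k=0: +1/(0!·0!·2!·0!·1!·1!) = 1/2
Σ = 1/2  ⇒  CG² = 3·1/2² = 3/4
CG = +√(3/4) = +0.866025

+0.866025  (= +√(3/4))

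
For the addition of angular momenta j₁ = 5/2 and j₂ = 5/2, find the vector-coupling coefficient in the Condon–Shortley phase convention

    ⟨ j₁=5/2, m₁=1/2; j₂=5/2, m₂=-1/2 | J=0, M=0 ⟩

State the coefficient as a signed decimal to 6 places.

+0.408248  (= +√(1/6))

j₁+j₂−J=5  J+j₁−j₂=0  J−j₁+j₂=0  j₁+j₂+J+1=6
(j₁±m₁, j₂±m₂, J±M) = (3,2,2,3,0,0)
P² = 24
sum k=2..2:
  [2] +1/12 = 1/12
S = 1/12
C² = P²·S² = 1/6 ; C = +0.408248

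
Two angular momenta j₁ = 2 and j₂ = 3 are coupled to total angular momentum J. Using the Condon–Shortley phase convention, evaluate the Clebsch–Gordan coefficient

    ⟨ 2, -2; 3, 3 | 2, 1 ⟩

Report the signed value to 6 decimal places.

j₁+j₂−J=3  J+j₁−j₂=1  J−j₁+j₂=3  j₁+j₂+J+1=8
(j₁±m₁, j₂±m₂, J±M) = (0,4,6,0,3,1)
P² = 3240/7
sum k=3..3:
  [3] −1/36 = -1/36
S = -1/36
C² = P²·S² = 5/14 ; C = -0.597614

−√(5/14) ≈ -0.597614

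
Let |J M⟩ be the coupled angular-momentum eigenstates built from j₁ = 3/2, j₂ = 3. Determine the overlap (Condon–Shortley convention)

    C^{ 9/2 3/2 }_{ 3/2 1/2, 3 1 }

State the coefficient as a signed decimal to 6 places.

+0.731925

triangle: 0!*3!*6!/10! = 4320/3628800
(j±m)!: 2!*1!*4!*2!*6!*3! = 414720
prefactor² = (2J+1)*Δ*N² = 34560/7
  k=0: +1/(0!*0!*1!*4!*2!*2!) = 1/96
Σ = 1/96  ⇒  CG² = 34560/7*1/96² = 15/28
CG = +√(15/28) = +0.731925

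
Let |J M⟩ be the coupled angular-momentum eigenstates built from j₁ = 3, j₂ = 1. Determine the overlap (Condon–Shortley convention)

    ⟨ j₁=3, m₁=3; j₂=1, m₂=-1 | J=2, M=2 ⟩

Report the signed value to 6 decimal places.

+√(5/7) ≈ +0.845154

√[5·2!4!0!/7! · 6!0!0!2!4!0!] = √(11520/7)
  +(−1)^0/∏(0,2,0,0,4,0)! = 1/48  (running 1/48)
⟨..|..⟩ = √(11520/7)·(1/48) = +0.845154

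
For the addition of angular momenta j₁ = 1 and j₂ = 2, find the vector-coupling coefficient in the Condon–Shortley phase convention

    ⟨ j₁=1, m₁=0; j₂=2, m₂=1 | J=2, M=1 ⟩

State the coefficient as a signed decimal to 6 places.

-0.408248

√[5·1!1!3!/6! · 1!1!3!1!3!1!] = √(3/2)
  +(−1)^0/∏(0,1,1,3,0,0)! = 1/6  (running 1/6)
  +(−1)^1/∏(1,0,0,2,1,1)! = -1/2  (running -1/3)
⟨..|..⟩ = √(3/2)·(-1/3) = -0.408248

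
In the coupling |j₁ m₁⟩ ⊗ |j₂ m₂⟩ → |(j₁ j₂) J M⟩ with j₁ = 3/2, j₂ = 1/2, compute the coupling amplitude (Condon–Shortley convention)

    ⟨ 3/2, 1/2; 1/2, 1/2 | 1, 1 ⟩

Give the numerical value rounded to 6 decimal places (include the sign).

−√(1/4) ≈ -0.500000

triangle: 1!×2!×0!/4! = 2/24
(j±m)!: 2!×1!×1!×0!×2!×0! = 4
prefactor² = (2J+1)×Δ×N² = 1
  k=1: −1/(1!×0!×0!×0!×2!×0!) = -1/2
Σ = -1/2  ⇒  CG² = 1×(-1/2)² = 1/4
CG = −√(1/4) = -0.500000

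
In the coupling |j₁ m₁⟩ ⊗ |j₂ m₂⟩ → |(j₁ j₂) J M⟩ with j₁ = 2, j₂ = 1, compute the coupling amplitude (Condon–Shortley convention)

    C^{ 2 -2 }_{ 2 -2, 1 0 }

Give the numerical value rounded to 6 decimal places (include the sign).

−√(2/3) ≈ -0.816497

√[5·1!3!1!/6! · 0!4!1!1!0!4!] = √(24)
  +(−1)^1/∏(1,0,3,0,0,1)! = -1/6  (running -1/6)
⟨..|..⟩ = √(24)·(-1/6) = -0.816497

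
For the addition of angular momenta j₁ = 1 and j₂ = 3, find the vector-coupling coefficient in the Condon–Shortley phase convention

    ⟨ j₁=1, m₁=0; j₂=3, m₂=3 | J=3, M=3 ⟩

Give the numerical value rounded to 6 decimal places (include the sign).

-0.866025

j₁+j₂−J=1  J+j₁−j₂=1  J−j₁+j₂=5  j₁+j₂+J+1=8
(j₁±m₁, j₂±m₂, J±M) = (1,1,6,0,6,0)
P² = 10800
sum k=1..1:
  [1] −1/120 = -1/120
S = -1/120
C² = P²·S² = 3/4 ; C = -0.866025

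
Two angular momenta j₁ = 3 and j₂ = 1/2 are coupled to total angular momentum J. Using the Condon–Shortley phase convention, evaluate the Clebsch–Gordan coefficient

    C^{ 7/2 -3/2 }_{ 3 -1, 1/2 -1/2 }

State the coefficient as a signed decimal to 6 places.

+√(5/7) ≈ +0.845154

√[8·0!6!1!/8! · 2!4!0!1!2!5!] = √(11520/7)
  +(−1)^0/∏(0,0,4,0,2,1)! = 1/48  (running 1/48)
⟨..|..⟩ = √(11520/7)·(1/48) = +0.845154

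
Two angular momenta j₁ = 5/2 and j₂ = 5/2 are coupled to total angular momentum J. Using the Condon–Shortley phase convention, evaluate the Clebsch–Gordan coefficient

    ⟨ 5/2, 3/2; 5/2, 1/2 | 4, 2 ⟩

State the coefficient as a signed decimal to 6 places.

j₁+j₂−J=1  J+j₁−j₂=4  J−j₁+j₂=4  j₁+j₂+J+1=10
(j₁±m₁, j₂±m₂, J±M) = (4,1,3,2,6,2)
P² = 20736/35
sum k=0..1:
  [0] +1/36 = 1/36
  [1] −1/96 = -1/96
S = 5/288
C² = P²·S² = 5/28 ; C = +0.422577

+0.422577  (= +√(5/28))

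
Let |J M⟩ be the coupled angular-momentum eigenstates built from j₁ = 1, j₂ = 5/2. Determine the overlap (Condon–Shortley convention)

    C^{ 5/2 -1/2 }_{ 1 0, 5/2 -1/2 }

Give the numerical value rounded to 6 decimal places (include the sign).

+√(1/35) ≈ +0.169031

√[6·1!1!4!/7! · 1!1!2!3!2!3!] = √(144/35)
  +(−1)^0/∏(0,1,1,2,0,2)! = 1/4  (running 1/4)
  +(−1)^1/∏(1,0,0,1,1,3)! = -1/6  (running 1/12)
⟨..|..⟩ = √(144/35)·(1/12) = +0.169031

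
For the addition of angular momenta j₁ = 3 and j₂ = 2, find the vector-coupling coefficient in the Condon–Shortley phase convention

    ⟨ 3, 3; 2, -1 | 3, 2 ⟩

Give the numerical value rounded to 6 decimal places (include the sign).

triangle: 2!·4!·2!/9! = 96/362880
(j±m)!: 6!·0!·1!·3!·5!·1! = 518400
prefactor² = (2J+1)·Δ·N² = 960
  k=0: +1/(0!·2!·0!·1!·4!·1!) = 1/48
Σ = 1/48  ⇒  CG² = 960·1/48² = 5/12
CG = +√(5/12) = +0.645497

+0.645497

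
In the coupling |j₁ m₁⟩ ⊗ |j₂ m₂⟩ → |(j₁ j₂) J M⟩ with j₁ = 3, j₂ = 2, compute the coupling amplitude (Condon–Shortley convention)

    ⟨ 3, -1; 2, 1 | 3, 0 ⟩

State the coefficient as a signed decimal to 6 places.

triangle: 2!·4!·2!/9! = 96/362880
(j±m)!: 2!·4!·3!·1!·3!·3! = 10368
prefactor² = (2J+1)·Δ·N² = 96/5
  k=1: −1/(1!·1!·3!·2!·1!·0!) = -1/12
  k=2: +1/(2!·0!·2!·1!·2!·1!) = 1/8
Σ = 1/24  ⇒  CG² = 96/5·1/24² = 1/30
CG = +√(1/30) = +0.182574

+√(1/30) = +0.182574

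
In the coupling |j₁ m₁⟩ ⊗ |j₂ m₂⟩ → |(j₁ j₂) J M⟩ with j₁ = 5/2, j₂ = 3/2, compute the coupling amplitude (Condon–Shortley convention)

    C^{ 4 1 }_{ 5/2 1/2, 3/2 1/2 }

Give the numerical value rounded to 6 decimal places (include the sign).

+√(15/28) ≈ +0.731925

√[9·0!5!3!/9! · 3!2!2!1!5!3!] = √(2160/7)
  +(−1)^0/∏(0,0,2,2,3,1)! = 1/24  (running 1/24)
⟨..|..⟩ = √(2160/7)·(1/24) = +0.731925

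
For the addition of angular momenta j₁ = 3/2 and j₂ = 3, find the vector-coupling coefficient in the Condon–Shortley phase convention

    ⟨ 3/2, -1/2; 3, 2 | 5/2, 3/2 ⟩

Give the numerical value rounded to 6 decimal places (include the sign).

+0.267261  (= +√(1/14))

triangle: 2!·1!·4!/8! = 48/40320
(j±m)!: 1!·2!·5!·1!·4!·1! = 5760
prefactor² = (2J+1)·Δ·N² = 288/7
  k=1: −1/(1!·1!·1!·4!·0!·0!) = -1/24
  k=2: +1/(2!·0!·0!·3!·1!·1!) = 1/12
Σ = 1/24  ⇒  CG² = 288/7·1/24² = 1/14
CG = +√(1/14) = +0.267261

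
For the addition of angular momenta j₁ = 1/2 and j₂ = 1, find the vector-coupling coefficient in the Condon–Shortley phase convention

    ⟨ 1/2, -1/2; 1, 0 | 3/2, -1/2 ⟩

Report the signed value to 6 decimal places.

triangle: 0!*1!*2!/4! = 2/24
(j±m)!: 0!*1!*1!*1!*1!*2! = 2
prefactor² = (2J+1)*Δ*N² = 2/3
  k=0: +1/(0!*0!*1!*1!*0!*1!) = 1
Σ = 1  ⇒  CG² = 2/3*1² = 2/3
CG = +√(2/3) = +0.816497

+√(2/3) ≈ +0.816497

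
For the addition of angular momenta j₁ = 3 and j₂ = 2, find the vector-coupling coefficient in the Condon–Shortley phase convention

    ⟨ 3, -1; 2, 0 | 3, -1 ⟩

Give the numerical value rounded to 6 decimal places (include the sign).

-0.387298  (= −√(3/20))

√[7·2!4!2!/9! · 2!4!2!2!2!4!] = √(256/15)
  +(−1)^0/∏(0,2,4,2,0,0)! = 1/96  (running 1/96)
  +(−1)^1/∏(1,1,3,1,1,1)! = -1/6  (running -5/32)
  +(−1)^2/∏(2,0,2,0,2,2)! = 1/16  (running -3/32)
⟨..|..⟩ = √(256/15)·(-3/32) = -0.387298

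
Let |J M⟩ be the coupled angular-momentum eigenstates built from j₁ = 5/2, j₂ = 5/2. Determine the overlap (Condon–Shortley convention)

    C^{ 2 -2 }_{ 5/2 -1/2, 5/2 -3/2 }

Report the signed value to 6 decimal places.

−√(9/28) ≈ -0.566947

j₁+j₂−J=3  J+j₁−j₂=2  J−j₁+j₂=2  j₁+j₂+J+1=8
(j₁±m₁, j₂±m₂, J±M) = (2,3,1,4,0,4)
P² = 144/7
sum k=1..1:
  [1] −1/8 = -1/8
S = -1/8
C² = P²·S² = 9/28 ; C = -0.566947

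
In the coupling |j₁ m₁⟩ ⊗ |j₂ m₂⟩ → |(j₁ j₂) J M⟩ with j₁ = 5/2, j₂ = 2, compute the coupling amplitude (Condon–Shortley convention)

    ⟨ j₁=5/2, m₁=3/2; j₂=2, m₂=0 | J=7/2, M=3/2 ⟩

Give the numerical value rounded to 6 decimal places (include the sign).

triangle: 1!×4!×3!/9! = 144/362880
(j±m)!: 4!×1!×2!×2!×5!×2! = 23040
prefactor² = (2J+1)×Δ×N² = 512/7
  k=0: +1/(0!×1!×1!×2!×3!×1!) = 1/12
  k=1: −1/(1!×0!×0!×1!×4!×2!) = -1/48
Σ = 1/16  ⇒  CG² = 512/7×1/16² = 2/7
CG = +√(2/7) = +0.534522

+√(2/7) = +0.534522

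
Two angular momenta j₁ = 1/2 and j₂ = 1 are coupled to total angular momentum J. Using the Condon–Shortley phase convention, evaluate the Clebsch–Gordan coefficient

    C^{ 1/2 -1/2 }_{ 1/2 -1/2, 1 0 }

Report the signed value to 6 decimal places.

j₁+j₂−J=1  J+j₁−j₂=0  J−j₁+j₂=1  j₁+j₂+J+1=3
(j₁±m₁, j₂±m₂, J±M) = (0,1,1,1,0,1)
P² = 1/3
sum k=1..1:
  [1] −1/1 = -1
S = -1
C² = P²·S² = 1/3 ; C = -0.577350

-0.577350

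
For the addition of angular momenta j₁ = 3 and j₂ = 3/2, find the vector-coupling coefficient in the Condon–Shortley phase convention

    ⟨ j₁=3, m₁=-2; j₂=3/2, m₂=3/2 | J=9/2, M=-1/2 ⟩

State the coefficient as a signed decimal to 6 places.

√[10·0!6!3!/10! · 1!5!3!0!4!5!] = √(172800/7)
  +(−1)^0/∏(0,0,5,3,1,0)! = 1/720  (running 1/720)
⟨..|..⟩ = √(172800/7)·(1/720) = +0.218218

+0.218218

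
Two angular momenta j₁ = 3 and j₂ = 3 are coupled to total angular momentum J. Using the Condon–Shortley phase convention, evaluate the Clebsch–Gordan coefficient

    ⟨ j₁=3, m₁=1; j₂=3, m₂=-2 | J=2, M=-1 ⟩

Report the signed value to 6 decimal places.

√[5·4!2!2!/9! · 4!2!1!5!1!3!] = √(320/7)
  +(−1)^0/∏(0,4,2,1,0,1)! = 1/48  (running 1/48)
  +(−1)^1/∏(1,3,1,0,1,2)! = -1/12  (running -1/16)
⟨..|..⟩ = √(320/7)·(-1/16) = -0.422577

−√(5/28) = -0.422577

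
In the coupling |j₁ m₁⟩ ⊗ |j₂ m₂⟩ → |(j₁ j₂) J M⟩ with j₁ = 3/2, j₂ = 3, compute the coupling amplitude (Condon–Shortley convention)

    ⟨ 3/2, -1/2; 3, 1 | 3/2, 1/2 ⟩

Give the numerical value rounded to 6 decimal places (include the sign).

+√(12/35) ≈ +0.585540

triangle: 3!×0!×3!/7! = 36/5040
(j±m)!: 1!×2!×4!×2!×2!×1! = 192
prefactor² = (2J+1)×Δ×N² = 192/35
  k=2: +1/(2!×1!×0!×2!×0!×1!) = 1/4
Σ = 1/4  ⇒  CG² = 192/35×1/4² = 12/35
CG = +√(12/35) = +0.585540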